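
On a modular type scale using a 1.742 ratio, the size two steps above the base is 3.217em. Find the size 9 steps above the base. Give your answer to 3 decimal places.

3.217 × 1.742⁷ = 3.217 × 48.67849 ≈ 156.599

156.599em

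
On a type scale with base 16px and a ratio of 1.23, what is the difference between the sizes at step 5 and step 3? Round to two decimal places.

15.27px

Step 3: 16.0 × 1.23³ = 29.7739px
Step 5: 16.0 × 1.23⁵ = 45.0449px
Difference: 45.0449 − 29.7739 = 15.2710px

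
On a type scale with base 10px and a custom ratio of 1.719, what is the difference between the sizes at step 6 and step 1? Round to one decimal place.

240.8px

Step 1: 10.0 × 1.719 = 17.190px
Step 6: 10.0 × 1.719⁶ = 258.021px
Difference: 258.021 − 17.190 = 240.831px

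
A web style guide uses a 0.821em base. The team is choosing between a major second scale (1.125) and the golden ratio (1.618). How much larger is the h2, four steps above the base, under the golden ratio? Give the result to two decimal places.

4.31em

Major second: 0.821 × 1.125⁴ = 1.3151em
Golden ratio: 0.821 × 1.618⁴ = 5.6267em
Difference: 5.6267 − 1.3151 = 4.3116em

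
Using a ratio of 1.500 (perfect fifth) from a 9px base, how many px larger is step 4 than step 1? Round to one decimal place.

32.1px

Step 1: 9.0 × 1.500 = 13.500px
Step 4: 9.0 × 1.500⁴ = 45.562px
Difference: 45.562 − 13.500 = 32.062px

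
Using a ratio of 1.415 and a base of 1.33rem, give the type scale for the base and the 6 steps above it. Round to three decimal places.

1.330rem, 1.882rem, 2.663rem, 3.768rem, 5.332rem, 7.545rem, 10.676rem

Step 0: 1.33rem
Step 1: 1.33 × 1.415 = 1.882
Step 2: 1.33 × 1.415² = 2.663
Step 3: 1.33 × 1.415³ = 3.768
Step 4: 1.33 × 1.415⁴ = 5.332
Step 5: 1.33 × 1.415⁵ = 7.545
Step 6: 1.33 × 1.415⁶ = 10.676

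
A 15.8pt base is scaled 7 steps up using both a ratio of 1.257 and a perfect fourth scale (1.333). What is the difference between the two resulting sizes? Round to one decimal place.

At 1.257: 15.8 × 1.257⁷ = 78.344pt
Perfect fourth: 15.8 × 1.333⁷ = 118.159pt
Difference: 118.159 − 78.344 = 39.815pt

39.8pt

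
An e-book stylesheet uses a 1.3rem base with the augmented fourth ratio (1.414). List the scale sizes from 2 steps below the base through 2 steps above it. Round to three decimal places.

0.650rem, 0.919rem, 1.300rem, 1.838rem, 2.599rem

Step -2: 1.3 ÷ 1.414² = 0.650
Step -1: 1.3 ÷ 1.414 = 0.919
Step 0: 1.3rem
Step 1: 1.3 × 1.414 = 1.838
Step 2: 1.3 × 1.414² = 2.599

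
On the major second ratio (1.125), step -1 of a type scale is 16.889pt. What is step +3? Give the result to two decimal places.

27.05pt

16.889 × 1.125⁴ = 16.889 × 1.60181 ≈ 27.053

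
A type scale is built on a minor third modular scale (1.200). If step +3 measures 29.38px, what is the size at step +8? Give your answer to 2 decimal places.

73.11px

Moving from step +3 to step +8 is 5 steps up, so multiply by r⁵.
29.38 × 1.200⁵ = 29.38 × 2.48832 ≈ 73.107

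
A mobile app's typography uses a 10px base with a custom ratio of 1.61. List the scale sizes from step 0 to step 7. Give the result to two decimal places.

Step 0: 10px
Step 1: 10.0 × 1.61 = 16.10
Step 2: 10.0 × 1.61² = 25.92
Step 3: 10.0 × 1.61³ = 41.73
Step 4: 10.0 × 1.61⁴ = 67.19
Step 5: 10.0 × 1.61⁵ = 108.18
Step 6: 10.0 × 1.61⁶ = 174.16
Step 7: 10.0 × 1.61⁷ = 280.40

10.00px, 16.10px, 25.92px, 41.73px, 67.19px, 108.18px, 174.16px, 280.40px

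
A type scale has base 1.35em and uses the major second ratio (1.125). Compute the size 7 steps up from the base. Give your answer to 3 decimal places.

3.079em

1.35 × 1.125⁷ = 1.35 × 2.28070 ≈ 3.079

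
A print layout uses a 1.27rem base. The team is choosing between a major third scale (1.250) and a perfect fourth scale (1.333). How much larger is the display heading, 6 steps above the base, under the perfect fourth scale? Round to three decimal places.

2.280rem

Major third: 1.27 × 1.250⁶ = 4.84467rem
Perfect fourth: 1.27 × 1.333⁶ = 7.12500rem
Difference: 7.12500 − 4.84467 = 2.28033rem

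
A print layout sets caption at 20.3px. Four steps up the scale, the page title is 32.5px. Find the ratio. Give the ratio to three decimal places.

1.125

The ratio satisfies 20.3 × r⁴ = 32.5, so r = (32.5 / 20.3)^(1/4).
r = 1.6010^(1/4) ≈ 1.1249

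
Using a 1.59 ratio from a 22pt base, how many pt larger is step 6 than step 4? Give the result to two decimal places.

Step 4: 22.0 × 1.59⁴ = 140.6084pt
Step 6: 22.0 × 1.59⁶ = 355.4720pt
Difference: 355.4720 − 140.6084 = 214.8636pt

214.86pt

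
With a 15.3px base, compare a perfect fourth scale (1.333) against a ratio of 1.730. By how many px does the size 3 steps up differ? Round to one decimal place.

43.0px

Perfect fourth: 15.3 × 1.333³ = 36.239px
At 1.730: 15.3 × 1.730³ = 79.219px
Difference: 79.219 − 36.239 = 42.980px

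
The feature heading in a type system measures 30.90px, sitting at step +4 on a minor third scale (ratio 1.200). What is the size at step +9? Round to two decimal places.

76.89px

Moving from step +4 to step +9 is 5 steps up, so multiply by r⁵.
30.90 × 1.200⁵ = 30.90 × 2.48832 ≈ 76.889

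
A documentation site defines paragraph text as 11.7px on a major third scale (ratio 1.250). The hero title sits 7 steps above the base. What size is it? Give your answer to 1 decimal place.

Each step on a modular scale multiplies by the ratio, so the size n steps from the base is base × ratioⁿ.
11.7 × 1.250⁷ = 11.7 × 4.76837 ≈ 55.79

55.8px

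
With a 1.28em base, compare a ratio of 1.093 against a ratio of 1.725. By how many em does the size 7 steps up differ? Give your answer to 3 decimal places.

At 1.093: 1.28 × 1.093⁷ = 2.38534em
At 1.725: 1.28 × 1.725⁷ = 58.17463em
Difference: 58.17463 − 2.38534 = 55.78929em

55.789em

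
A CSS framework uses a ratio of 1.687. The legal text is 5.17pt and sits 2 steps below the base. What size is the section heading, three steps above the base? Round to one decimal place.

The gap is 3 − (-2) = 5 steps, so the factor is 1.687^5.
5.17 × 1.687⁵ = 5.17 × 13.66392 ≈ 70.642

70.6pt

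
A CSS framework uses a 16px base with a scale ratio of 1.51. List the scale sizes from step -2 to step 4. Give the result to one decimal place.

7.0px, 10.6px, 16.0px, 24.2px, 36.5px, 55.1px, 83.2px

Step -2: 16.0 ÷ 1.51² = 7.0
Step -1: 16.0 ÷ 1.51 = 10.6
Step 0: 16px
Step 1: 16.0 × 1.51 = 24.2
Step 2: 16.0 × 1.51² = 36.5
Step 3: 16.0 × 1.51³ = 55.1
Step 4: 16.0 × 1.51⁴ = 83.2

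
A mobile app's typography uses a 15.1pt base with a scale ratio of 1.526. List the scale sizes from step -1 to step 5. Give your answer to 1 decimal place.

Step -1: 15.1 ÷ 1.526 = 9.9
Step 0: 15.1pt
Step 1: 15.1 × 1.526 = 23.0
Step 2: 15.1 × 1.526² = 35.2
Step 3: 15.1 × 1.526³ = 53.7
Step 4: 15.1 × 1.526⁴ = 81.9
Step 5: 15.1 × 1.526⁵ = 125.0

9.9pt, 15.1pt, 23.0pt, 35.2pt, 53.7pt, 81.9pt, 125.0pt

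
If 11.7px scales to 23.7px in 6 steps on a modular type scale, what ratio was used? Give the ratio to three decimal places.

The ratio satisfies 11.7 × r⁶ = 23.7, so r = (23.7 / 11.7)^(1/6).
r = 2.0256^(1/6) ≈ 1.1248

1.125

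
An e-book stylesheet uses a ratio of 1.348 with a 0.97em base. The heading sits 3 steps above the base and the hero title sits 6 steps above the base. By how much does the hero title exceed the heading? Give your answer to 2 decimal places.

Step 3: 0.97 × 1.348³ = 2.3760em
Step 6: 0.97 × 1.348⁶ = 5.8198em
Difference: 5.8198 − 2.3760 = 3.4438em

3.44em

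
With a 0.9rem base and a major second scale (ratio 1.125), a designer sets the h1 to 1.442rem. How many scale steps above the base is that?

4

1.125ⁿ = 1.442 / 0.9 = 1.6022
n = ln(1.6022) / ln(1.125) = 0.4714 / 0.1178 ≈ 4.00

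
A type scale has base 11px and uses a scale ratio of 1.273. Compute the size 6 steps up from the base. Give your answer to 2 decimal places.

A modular type scale is a geometric sequence: sizeₙ = base × rⁿ.
11.0 × 1.273⁶ = 11.0 × 4.25569 ≈ 46.81

46.81px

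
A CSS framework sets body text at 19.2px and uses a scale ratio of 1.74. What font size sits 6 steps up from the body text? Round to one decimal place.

532.8px

19.2 × 1.74⁶ = 19.2 × 27.75208 ≈ 532.84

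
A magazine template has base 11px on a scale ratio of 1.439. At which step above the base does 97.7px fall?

1.439ⁿ = 97.7 / 11 = 8.8818
n = ln(8.8818) / ln(1.439) = 2.1840 / 0.3639 ≈ 6.00

6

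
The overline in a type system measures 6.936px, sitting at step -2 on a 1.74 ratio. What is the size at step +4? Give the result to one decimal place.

Moving from step -2 to step +4 is 6 steps up, so multiply by r⁶.
6.936 × 1.74⁶ = 6.936 × 27.75208 ≈ 192.488

192.5px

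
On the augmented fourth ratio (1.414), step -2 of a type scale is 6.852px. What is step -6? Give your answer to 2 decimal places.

The gap is -6 − (-2) = -4 steps, so the factor is 1.414^-4.
6.852 ÷ 1.414⁴ = 6.852 ÷ 3.99758 ≈ 1.714

1.71px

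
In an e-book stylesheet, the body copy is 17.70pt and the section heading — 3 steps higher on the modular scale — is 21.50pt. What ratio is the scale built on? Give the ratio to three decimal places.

1.067

The ratio satisfies 17.70 × r³ = 21.50, so r = (21.50 / 17.70)^(1/3).
r = 1.2147^(1/3) ≈ 1.0670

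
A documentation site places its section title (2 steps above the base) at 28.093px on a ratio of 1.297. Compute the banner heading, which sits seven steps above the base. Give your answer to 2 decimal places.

Moving from step +2 to step +7 is 5 steps up, so multiply by r⁵.
28.093 × 1.297⁵ = 28.093 × 3.67029 ≈ 103.109

103.11px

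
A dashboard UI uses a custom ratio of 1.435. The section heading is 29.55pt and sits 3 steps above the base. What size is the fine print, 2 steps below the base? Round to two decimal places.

Moving from step +3 to step -2 is 5 steps down, so divide by r⁵.
29.55 ÷ 1.435⁵ = 29.55 ÷ 6.08498 ≈ 4.856

4.86pt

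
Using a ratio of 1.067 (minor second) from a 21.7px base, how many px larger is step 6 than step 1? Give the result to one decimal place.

8.9px

Step 1: 21.7 × 1.067 = 23.154px
Step 6: 21.7 × 1.067⁶ = 32.022px
Difference: 32.022 − 23.154 = 8.868px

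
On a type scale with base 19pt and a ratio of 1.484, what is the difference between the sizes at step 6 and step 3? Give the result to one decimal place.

Step 3: 19.0 × 1.484³ = 62.095pt
Step 6: 19.0 × 1.484⁶ = 202.935pt
Difference: 202.935 − 62.095 = 140.840pt

140.8pt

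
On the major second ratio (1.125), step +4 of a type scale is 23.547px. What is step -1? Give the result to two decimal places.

13.07px

23.547 ÷ 1.125⁵ = 23.547 ÷ 1.80203 ≈ 13.067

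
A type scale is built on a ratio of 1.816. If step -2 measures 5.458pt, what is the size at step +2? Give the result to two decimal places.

59.36pt

Moving from step -2 to step +2 is 4 steps up, so multiply by r⁴.
5.458 × 1.816⁴ = 5.458 × 10.87585 ≈ 59.360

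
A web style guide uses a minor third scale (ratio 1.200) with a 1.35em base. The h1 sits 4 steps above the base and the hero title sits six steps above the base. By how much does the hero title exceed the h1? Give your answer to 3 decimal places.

1.232em

Step 4: 1.35 × 1.200⁴ = 2.79936em
Step 6: 1.35 × 1.200⁶ = 4.03108em
Difference: 4.03108 − 2.79936 = 1.23172em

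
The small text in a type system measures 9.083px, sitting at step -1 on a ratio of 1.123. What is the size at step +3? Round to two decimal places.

Moving from step -1 to step +3 is 4 steps up, so multiply by r⁴.
9.083 × 1.123⁴ = 9.083 × 1.59045 ≈ 14.446

14.45px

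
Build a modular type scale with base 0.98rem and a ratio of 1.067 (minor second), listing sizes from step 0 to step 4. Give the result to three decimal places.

0.980rem, 1.046rem, 1.116rem, 1.190rem, 1.270rem

Step 0: 0.98rem
Step 1: 0.98 × 1.067 = 1.046
Step 2: 0.98 × 1.067² = 1.116
Step 3: 0.98 × 1.067³ = 1.190
Step 4: 0.98 × 1.067⁴ = 1.270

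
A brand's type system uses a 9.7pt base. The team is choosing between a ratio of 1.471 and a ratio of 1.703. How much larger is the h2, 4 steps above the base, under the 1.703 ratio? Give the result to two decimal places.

36.17pt

At 1.471: 9.7 × 1.471⁴ = 45.4174pt
At 1.703: 9.7 × 1.703⁴ = 81.5888pt
Difference: 81.5888 − 45.4174 = 36.1714pt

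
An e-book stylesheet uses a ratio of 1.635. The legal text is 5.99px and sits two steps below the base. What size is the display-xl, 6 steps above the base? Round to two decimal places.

Moving from step -2 to step +6 is 8 steps up, so multiply by r⁸.
5.99 × 1.635⁸ = 5.99 × 51.06720 ≈ 305.893

305.89px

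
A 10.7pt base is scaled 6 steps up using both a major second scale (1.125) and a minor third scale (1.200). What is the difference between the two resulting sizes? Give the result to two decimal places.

Major second: 10.7 × 1.125⁶ = 21.6920pt
Minor third: 10.7 × 1.200⁶ = 31.9500pt
Difference: 31.9500 − 21.6920 = 10.2580pt

10.26pt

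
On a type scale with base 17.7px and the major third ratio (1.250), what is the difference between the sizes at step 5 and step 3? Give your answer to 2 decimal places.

19.45px

Step 3: 17.7 × 1.250³ = 34.5703px
Step 5: 17.7 × 1.250⁵ = 54.0161px
Difference: 54.0161 − 34.5703 = 19.4458px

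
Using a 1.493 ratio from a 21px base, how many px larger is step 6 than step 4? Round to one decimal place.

Step 4: 21.0 × 1.493⁴ = 104.342px
Step 6: 21.0 × 1.493⁶ = 232.583px
Difference: 232.583 − 104.342 = 128.241px

128.2px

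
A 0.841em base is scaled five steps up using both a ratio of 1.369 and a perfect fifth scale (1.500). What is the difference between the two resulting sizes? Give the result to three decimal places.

2.342em

At 1.369: 0.841 × 1.369⁵ = 4.04402em
Perfect fifth: 0.841 × 1.500⁵ = 6.38634em
Difference: 6.38634 − 4.04402 = 2.34232em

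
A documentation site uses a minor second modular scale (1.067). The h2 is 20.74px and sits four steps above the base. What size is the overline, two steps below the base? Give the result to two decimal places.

20.74 ÷ 1.067⁶ = 20.74 ÷ 1.47566 ≈ 14.055

14.05px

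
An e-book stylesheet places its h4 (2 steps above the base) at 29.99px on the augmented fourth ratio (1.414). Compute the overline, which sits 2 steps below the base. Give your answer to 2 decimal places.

Moving from step +2 to step -2 is 4 steps down, so divide by r⁴.
29.99 ÷ 1.414⁴ = 29.99 ÷ 3.99758 ≈ 7.502

7.50px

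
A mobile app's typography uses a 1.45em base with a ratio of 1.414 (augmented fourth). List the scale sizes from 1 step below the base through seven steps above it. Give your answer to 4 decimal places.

1.0255em, 1.4500em, 2.0503em, 2.8991em, 4.0994em, 5.7965em, 8.1962em, 11.5895em, 16.3875em

Step -1: 1.45 ÷ 1.414 = 1.0255
Step 0: 1.45em
Step 1: 1.45 × 1.414 = 2.0503
Step 2: 1.45 × 1.414² = 2.8991
Step 3: 1.45 × 1.414³ = 4.0994
Step 4: 1.45 × 1.414⁴ = 5.7965
Step 5: 1.45 × 1.414⁵ = 8.1962
Step 6: 1.45 × 1.414⁶ = 11.5895
Step 7: 1.45 × 1.414⁷ = 16.3875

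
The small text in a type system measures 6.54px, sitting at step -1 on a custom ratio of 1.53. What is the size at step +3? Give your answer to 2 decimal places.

The gap is 3 − (-1) = 4 steps, so the factor is 1.53^4.
6.54 × 1.53⁴ = 6.54 × 5.47981 ≈ 35.838

35.84px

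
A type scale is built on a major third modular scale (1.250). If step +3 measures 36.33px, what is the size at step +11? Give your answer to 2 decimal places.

Moving from step +3 to step +11 is 8 steps up, so multiply by r⁸.
36.33 × 1.250⁸ = 36.33 × 5.96046 ≈ 216.544

216.54px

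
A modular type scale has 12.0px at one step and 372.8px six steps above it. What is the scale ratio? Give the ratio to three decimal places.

r⁶ = 372.8 / 12.0, so r = (372.8/12.0)^(1/6).
r = 31.0667^(1/6) ≈ 1.7730

1.773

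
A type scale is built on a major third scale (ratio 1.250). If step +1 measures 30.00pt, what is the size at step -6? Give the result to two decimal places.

Moving from step +1 to step -6 is 7 steps down, so divide by r⁷.
30.00 ÷ 1.250⁷ = 30.00 ÷ 4.76837 ≈ 6.291

6.29pt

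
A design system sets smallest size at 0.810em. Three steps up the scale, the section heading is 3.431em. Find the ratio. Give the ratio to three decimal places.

r³ = 3.431 / 0.810, so r = (3.431/0.810)^(1/3).
r = 4.2358^(1/3) ≈ 1.6180

1.618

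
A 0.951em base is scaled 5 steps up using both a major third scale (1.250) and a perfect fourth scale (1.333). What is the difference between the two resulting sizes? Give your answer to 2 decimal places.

1.10em

Major third: 0.951 × 1.250⁵ = 2.9022em
Perfect fourth: 0.951 × 1.333⁵ = 4.0025em
Difference: 4.0025 − 2.9022 = 1.1003em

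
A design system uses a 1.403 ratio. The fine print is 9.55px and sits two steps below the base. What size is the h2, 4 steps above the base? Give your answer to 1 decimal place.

The gap is 4 − (-2) = 6 steps, so the factor is 1.403^6.
9.55 × 1.403⁶ = 9.55 × 7.62686 ≈ 72.837

72.8px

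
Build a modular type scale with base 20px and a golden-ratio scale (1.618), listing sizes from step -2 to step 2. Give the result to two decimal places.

Step -2: 20.0 ÷ 1.618² = 7.64
Step -1: 20.0 ÷ 1.618 = 12.36
Step 0: 20px
Step 1: 20.0 × 1.618 = 32.36
Step 2: 20.0 × 1.618² = 52.36

7.64px, 12.36px, 20.00px, 32.36px, 52.36px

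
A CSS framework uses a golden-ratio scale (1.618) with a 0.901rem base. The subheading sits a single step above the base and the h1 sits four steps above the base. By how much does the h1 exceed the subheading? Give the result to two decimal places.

4.72rem

Step 1: 0.901 × 1.618 = 1.4578rem
Step 4: 0.901 × 1.618⁴ = 6.1750rem
Difference: 6.1750 − 1.4578 = 4.7172rem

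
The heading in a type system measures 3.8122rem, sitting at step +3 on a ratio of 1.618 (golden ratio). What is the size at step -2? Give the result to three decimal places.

3.8122 ÷ 1.618⁵ = 3.8122 ÷ 11.08901 ≈ 0.344

0.344rem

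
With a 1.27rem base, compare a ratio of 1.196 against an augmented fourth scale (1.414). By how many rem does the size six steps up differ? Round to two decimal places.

At 1.196: 1.27 × 1.196⁶ = 3.7170rem
Augmented fourth: 1.27 × 1.414⁶ = 10.1508rem
Difference: 10.1508 − 3.7170 = 6.4338rem

6.43rem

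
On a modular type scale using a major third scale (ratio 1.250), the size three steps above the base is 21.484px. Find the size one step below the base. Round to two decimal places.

21.484 ÷ 1.250⁴ = 21.484 ÷ 2.44141 ≈ 8.800

8.80px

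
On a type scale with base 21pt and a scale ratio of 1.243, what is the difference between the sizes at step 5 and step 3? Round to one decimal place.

Step 3: 21.0 × 1.243³ = 40.330pt
Step 5: 21.0 × 1.243⁵ = 62.312pt
Difference: 62.312 − 40.330 = 21.982pt

22.0pt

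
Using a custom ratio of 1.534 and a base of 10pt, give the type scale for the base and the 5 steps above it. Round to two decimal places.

10.00pt, 15.34pt, 23.53pt, 36.10pt, 55.37pt, 84.94pt

Step 0: 10pt
Step 1: 10.0 × 1.534 = 15.34
Step 2: 10.0 × 1.534² = 23.53
Step 3: 10.0 × 1.534³ = 36.10
Step 4: 10.0 × 1.534⁴ = 55.37
Step 5: 10.0 × 1.534⁵ = 84.94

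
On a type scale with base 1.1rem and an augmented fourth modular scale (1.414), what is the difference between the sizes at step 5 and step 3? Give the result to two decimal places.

3.11rem

Step 3: 1.1 × 1.414³ = 3.1099rem
Step 5: 1.1 × 1.414⁵ = 6.2178rem
Difference: 6.2178 − 3.1099 = 3.1079rem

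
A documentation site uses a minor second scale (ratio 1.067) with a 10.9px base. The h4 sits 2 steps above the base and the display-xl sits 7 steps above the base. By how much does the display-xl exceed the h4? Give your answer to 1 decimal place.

4.8px

Step 2: 10.9 × 1.067² = 12.410px
Step 7: 10.9 × 1.067⁷ = 17.162px
Difference: 17.162 − 12.410 = 4.752px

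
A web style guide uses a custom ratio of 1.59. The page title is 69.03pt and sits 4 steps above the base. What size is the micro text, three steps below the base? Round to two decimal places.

2.69pt

Moving from step +4 to step -3 is 7 steps down, so divide by r⁷.
69.03 ÷ 1.59⁷ = 69.03 ÷ 25.69093 ≈ 2.687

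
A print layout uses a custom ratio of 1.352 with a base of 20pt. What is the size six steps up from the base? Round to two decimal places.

20.0 × 1.352⁶ = 20.0 × 6.10745 ≈ 122.15

122.15pt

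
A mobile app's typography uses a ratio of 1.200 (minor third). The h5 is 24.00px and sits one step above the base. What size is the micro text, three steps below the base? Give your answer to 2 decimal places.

11.57px

The gap is -3 − (1) = -4 steps, so the factor is 1.200^-4.
24.00 ÷ 1.200⁴ = 24.00 ÷ 2.07360 ≈ 11.574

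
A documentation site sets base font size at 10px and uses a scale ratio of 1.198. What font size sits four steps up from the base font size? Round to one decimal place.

10.0 × 1.198⁴ = 10.0 × 2.05981 ≈ 20.60

20.6px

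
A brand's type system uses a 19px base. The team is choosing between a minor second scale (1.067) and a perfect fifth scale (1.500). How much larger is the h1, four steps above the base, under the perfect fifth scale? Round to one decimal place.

71.6px

Minor second: 19.0 × 1.067⁴ = 24.627px
Perfect fifth: 19.0 × 1.500⁴ = 96.188px
Difference: 96.188 − 24.627 = 71.561px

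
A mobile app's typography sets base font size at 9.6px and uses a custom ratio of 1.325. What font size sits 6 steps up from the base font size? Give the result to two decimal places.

9.6 × 1.325⁶ = 9.6 × 5.41122 ≈ 51.95

51.95px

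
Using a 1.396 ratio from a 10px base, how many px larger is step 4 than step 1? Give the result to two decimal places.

Step 1: 10.0 × 1.396 = 13.9600px
Step 4: 10.0 × 1.396⁴ = 37.9788px
Difference: 37.9788 − 13.9600 = 24.0188px

24.02px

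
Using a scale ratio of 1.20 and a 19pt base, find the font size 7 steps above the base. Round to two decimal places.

68.08pt

19.0 × 1.20⁷ = 19.0 × 3.58318 ≈ 68.08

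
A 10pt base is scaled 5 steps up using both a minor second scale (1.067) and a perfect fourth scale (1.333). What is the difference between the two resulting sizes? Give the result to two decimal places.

Minor second: 10.0 × 1.067⁵ = 13.8300pt
Perfect fourth: 10.0 × 1.333⁵ = 42.0873pt
Difference: 42.0873 − 13.8300 = 28.2573pt

28.26pt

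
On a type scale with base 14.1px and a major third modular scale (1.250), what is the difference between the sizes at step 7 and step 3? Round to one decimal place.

39.7px

Step 3: 14.1 × 1.250³ = 27.539px
Step 7: 14.1 × 1.250⁷ = 67.234px
Difference: 67.234 − 27.539 = 39.695px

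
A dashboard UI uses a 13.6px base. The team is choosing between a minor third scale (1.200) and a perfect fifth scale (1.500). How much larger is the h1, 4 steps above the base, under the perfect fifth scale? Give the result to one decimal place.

40.6px

Minor third: 13.6 × 1.200⁴ = 28.201px
Perfect fifth: 13.6 × 1.500⁴ = 68.850px
Difference: 68.850 − 28.201 = 40.649px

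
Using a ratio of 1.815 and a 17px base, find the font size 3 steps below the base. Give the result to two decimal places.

17.0 ÷ 1.815³ = 17.0 ÷ 5.97902 ≈ 2.84

2.84px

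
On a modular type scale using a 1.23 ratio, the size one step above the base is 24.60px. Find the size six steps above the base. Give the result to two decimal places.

69.26px

The gap is 6 − (1) = 5 steps, so the factor is 1.23^5.
24.60 × 1.23⁵ = 24.60 × 2.81531 ≈ 69.257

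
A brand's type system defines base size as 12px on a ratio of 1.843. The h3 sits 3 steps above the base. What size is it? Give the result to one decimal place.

75.1px

A modular type scale is a geometric sequence: sizeₙ = base × rⁿ.
12.0 × 1.843³ = 12.0 × 6.26002 ≈ 75.12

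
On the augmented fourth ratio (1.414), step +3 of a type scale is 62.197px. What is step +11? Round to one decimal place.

Moving from step +3 to step +11 is 8 steps up, so multiply by r⁸.
62.197 × 1.414⁸ = 62.197 × 15.98068 ≈ 993.950

994.0px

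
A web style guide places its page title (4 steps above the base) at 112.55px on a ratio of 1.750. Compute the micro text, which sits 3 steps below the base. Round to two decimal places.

2.24px

112.55 ÷ 1.750⁷ = 112.55 ÷ 50.26508 ≈ 2.239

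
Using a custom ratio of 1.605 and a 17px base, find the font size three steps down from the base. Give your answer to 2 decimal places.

4.11px

A modular type scale is a geometric sequence: sizeₙ = base × rⁿ.
17.0 ÷ 1.605³ = 17.0 ÷ 4.13452 ≈ 4.11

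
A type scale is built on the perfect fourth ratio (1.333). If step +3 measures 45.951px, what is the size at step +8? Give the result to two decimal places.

The gap is 8 − (3) = 5 steps, so the factor is 1.333^5.
45.951 × 1.333⁵ = 45.951 × 4.20873 ≈ 193.395

193.40px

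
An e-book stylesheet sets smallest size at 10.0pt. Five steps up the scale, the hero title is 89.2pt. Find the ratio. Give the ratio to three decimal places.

The ratio satisfies 10.0 × r⁵ = 89.2, so r = (89.2 / 10.0)^(1/5).
r = 8.9200^(1/5) ≈ 1.5491

1.549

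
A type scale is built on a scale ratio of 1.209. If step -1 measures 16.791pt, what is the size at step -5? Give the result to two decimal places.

16.791 ÷ 1.209⁴ = 16.791 ÷ 2.13651 ≈ 7.859

7.86pt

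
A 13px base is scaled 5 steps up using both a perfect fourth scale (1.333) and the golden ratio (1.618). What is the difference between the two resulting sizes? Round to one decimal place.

Perfect fourth: 13.0 × 1.333⁵ = 54.713px
Golden ratio: 13.0 × 1.618⁵ = 144.157px
Difference: 144.157 − 54.713 = 89.444px

89.4px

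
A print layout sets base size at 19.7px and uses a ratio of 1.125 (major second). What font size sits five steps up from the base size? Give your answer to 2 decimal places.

Every step multiplies by the scale ratio.
19.7 × 1.125⁵ = 19.7 × 1.80203 ≈ 35.50

35.50px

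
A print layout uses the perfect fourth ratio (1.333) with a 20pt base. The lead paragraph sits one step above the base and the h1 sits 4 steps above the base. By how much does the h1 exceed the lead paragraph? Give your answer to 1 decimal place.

36.5pt

Step 1: 20.0 × 1.333 = 26.660pt
Step 4: 20.0 × 1.333⁴ = 63.147pt
Difference: 63.147 − 26.660 = 36.487pt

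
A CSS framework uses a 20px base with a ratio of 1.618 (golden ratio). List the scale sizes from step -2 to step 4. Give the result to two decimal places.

7.64px, 12.36px, 20.00px, 32.36px, 52.36px, 84.72px, 137.07px

Step -2: 20.0 ÷ 1.618² = 7.64
Step -1: 20.0 ÷ 1.618 = 12.36
Step 0: 20px
Step 1: 20.0 × 1.618 = 32.36
Step 2: 20.0 × 1.618² = 52.36
Step 3: 20.0 × 1.618³ = 84.72
Step 4: 20.0 × 1.618⁴ = 137.07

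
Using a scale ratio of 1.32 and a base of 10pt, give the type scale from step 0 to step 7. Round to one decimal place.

Step 0: 10pt
Step 1: 10.0 × 1.32 = 13.2
Step 2: 10.0 × 1.32² = 17.4
Step 3: 10.0 × 1.32³ = 23.0
Step 4: 10.0 × 1.32⁴ = 30.4
Step 5: 10.0 × 1.32⁵ = 40.1
Step 6: 10.0 × 1.32⁶ = 52.9
Step 7: 10.0 × 1.32⁷ = 69.8

10.0pt, 13.2pt, 17.4pt, 23.0pt, 30.4pt, 40.1pt, 52.9pt, 69.8pt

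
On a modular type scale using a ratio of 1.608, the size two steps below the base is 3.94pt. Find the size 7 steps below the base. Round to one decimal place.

0.4pt

3.94 ÷ 1.608⁵ = 3.94 ÷ 10.75054 ≈ 0.366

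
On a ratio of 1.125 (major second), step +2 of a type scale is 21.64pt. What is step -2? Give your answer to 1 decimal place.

13.5pt

21.64 ÷ 1.125⁴ = 21.64 ÷ 1.60181 ≈ 13.510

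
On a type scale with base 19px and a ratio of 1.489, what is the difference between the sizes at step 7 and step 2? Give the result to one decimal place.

Step 2: 19.0 × 1.489² = 42.125px
Step 7: 19.0 × 1.489⁷ = 308.330px
Difference: 308.330 − 42.125 = 266.205px

266.2px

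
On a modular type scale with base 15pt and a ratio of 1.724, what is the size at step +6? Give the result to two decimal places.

393.84pt

Each step on a modular scale multiplies by the ratio, so the size n steps from the base is base × ratioⁿ.
15.0 × 1.724⁶ = 15.0 × 26.25570 ≈ 393.84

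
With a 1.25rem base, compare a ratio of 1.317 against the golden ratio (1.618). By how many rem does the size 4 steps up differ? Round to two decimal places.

4.81rem

At 1.317: 1.25 × 1.317⁴ = 3.7606rem
Golden ratio: 1.25 × 1.618⁴ = 8.5669rem
Difference: 8.5669 − 3.7606 = 4.8063rem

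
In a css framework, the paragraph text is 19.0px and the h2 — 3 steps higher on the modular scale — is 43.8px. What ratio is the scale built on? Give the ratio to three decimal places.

1.321

r³ = 43.8 / 19.0, so r = (43.8/19.0)^(1/3).
r = 2.3053^(1/3) ≈ 1.3210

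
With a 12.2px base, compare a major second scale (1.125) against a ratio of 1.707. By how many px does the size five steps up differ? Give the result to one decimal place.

154.8px

Major second: 12.2 × 1.125⁵ = 21.985px
At 1.707: 12.2 × 1.707⁵ = 176.818px
Difference: 176.818 − 21.985 = 154.833px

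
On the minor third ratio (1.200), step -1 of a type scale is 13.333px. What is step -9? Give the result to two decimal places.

3.10px

13.333 ÷ 1.200⁸ = 13.333 ÷ 4.29982 ≈ 3.101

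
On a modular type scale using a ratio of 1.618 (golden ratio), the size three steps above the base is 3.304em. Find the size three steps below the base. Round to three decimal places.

0.184em

Moving from step +3 to step -3 is 6 steps down, so divide by r⁶.
3.304 ÷ 1.618⁶ = 3.304 ÷ 17.94201 ≈ 0.184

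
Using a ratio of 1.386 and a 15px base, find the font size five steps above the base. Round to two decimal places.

76.72px

A modular type scale is a geometric sequence: sizeₙ = base × rⁿ.
15.0 × 1.386⁵ = 15.0 × 5.11465 ≈ 76.72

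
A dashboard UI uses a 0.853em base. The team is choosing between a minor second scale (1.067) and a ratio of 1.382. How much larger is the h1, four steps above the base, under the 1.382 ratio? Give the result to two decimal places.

2.01em

Minor second: 0.853 × 1.067⁴ = 1.1056em
At 1.382: 0.853 × 1.382⁴ = 3.1116em
Difference: 3.1116 − 1.1056 = 2.0060em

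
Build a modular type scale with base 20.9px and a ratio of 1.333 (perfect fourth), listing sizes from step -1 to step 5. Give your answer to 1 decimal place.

15.7px, 20.9px, 27.9px, 37.1px, 49.5px, 66.0px, 88.0px

Step -1: 20.9 ÷ 1.333 = 15.7
Step 0: 20.9px
Step 1: 20.9 × 1.333 = 27.9
Step 2: 20.9 × 1.333² = 37.1
Step 3: 20.9 × 1.333³ = 49.5
Step 4: 20.9 × 1.333⁴ = 66.0
Step 5: 20.9 × 1.333⁵ = 88.0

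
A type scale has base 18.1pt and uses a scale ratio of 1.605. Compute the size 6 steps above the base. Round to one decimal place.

18.1 × 1.605⁶ = 18.1 × 17.09426 ≈ 309.41

309.4pt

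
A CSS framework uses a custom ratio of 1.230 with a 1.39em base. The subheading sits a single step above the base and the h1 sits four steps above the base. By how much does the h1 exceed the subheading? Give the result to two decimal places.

1.47em

Step 1: 1.39 × 1.230 = 1.7097em
Step 4: 1.39 × 1.230⁴ = 3.1815em
Difference: 3.1815 − 1.7097 = 1.4718em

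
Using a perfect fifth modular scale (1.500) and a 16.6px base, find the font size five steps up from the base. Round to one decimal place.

126.1px

16.6 × 1.500⁵ = 16.6 × 7.59375 ≈ 126.06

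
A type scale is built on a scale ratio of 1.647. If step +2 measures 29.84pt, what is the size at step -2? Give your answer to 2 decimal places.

4.06pt

29.84 ÷ 1.647⁴ = 29.84 ÷ 7.35825 ≈ 4.055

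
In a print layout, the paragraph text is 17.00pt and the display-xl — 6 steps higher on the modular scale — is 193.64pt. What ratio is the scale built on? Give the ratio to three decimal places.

The ratio satisfies 17.00 × r⁶ = 193.64, so r = (193.64 / 17.00)^(1/6).
r = 11.3906^(1/6) ≈ 1.5000

1.500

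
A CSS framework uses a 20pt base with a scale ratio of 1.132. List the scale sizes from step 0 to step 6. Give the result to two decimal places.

20.00pt, 22.64pt, 25.63pt, 29.01pt, 32.84pt, 37.18pt, 42.08pt

Step 0: 20pt
Step 1: 20.0 × 1.132 = 22.64
Step 2: 20.0 × 1.132² = 25.63
Step 3: 20.0 × 1.132³ = 29.01
Step 4: 20.0 × 1.132⁴ = 32.84
Step 5: 20.0 × 1.132⁵ = 37.18
Step 6: 20.0 × 1.132⁶ = 42.08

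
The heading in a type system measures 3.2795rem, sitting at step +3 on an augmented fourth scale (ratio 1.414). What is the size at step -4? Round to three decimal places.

3.2795 ÷ 1.414⁷ = 3.2795 ÷ 11.30175 ≈ 0.290

0.290rem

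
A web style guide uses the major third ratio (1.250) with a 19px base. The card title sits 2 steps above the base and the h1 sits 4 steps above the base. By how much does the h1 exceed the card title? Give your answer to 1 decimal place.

Step 2: 19.0 × 1.250² = 29.688px
Step 4: 19.0 × 1.250⁴ = 46.387px
Difference: 46.387 − 29.688 = 16.699px

16.7px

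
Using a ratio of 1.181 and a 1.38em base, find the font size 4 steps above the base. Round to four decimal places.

1.38 × 1.181⁴ = 1.38 × 1.94536 ≈ 2.6846

2.6846em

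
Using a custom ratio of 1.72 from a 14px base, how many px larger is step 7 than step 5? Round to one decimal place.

Step 5: 14.0 × 1.72⁵ = 210.751px
Step 7: 14.0 × 1.72⁷ = 623.487px
Difference: 623.487 − 210.751 = 412.736px

412.7px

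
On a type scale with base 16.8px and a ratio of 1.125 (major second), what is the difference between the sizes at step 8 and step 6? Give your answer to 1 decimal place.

9.0px

Step 6: 16.8 × 1.125⁶ = 34.058px
Step 8: 16.8 × 1.125⁸ = 43.105px
Difference: 43.105 − 34.058 = 9.047px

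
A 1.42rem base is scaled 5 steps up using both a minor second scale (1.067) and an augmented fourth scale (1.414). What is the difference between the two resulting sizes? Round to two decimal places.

6.06rem

Minor second: 1.42 × 1.067⁵ = 1.9639rem
Augmented fourth: 1.42 × 1.414⁵ = 8.0267rem
Difference: 8.0267 − 1.9639 = 6.0628rem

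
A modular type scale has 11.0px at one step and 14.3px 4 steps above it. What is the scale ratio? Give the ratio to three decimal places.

r⁴ = 14.3 / 11.0, so r = (14.3/11.0)^(1/4).
r = 1.3000^(1/4) ≈ 1.0678

1.068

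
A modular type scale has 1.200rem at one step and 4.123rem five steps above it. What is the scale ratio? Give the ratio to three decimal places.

r⁵ = 4.123 / 1.200, so r = (4.123/1.200)^(1/5).
r = 3.4358^(1/5) ≈ 1.2800

1.280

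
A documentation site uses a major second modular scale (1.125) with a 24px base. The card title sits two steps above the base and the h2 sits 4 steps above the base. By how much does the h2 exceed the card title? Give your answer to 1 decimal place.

8.1px

Step 2: 24.0 × 1.125² = 30.375px
Step 4: 24.0 × 1.125⁴ = 38.443px
Difference: 38.443 − 30.375 = 8.068px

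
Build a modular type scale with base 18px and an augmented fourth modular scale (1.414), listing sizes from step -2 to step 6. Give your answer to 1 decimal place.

Step -2: 18.0 ÷ 1.414² = 9.0
Step -1: 18.0 ÷ 1.414 = 12.7
Step 0: 18px
Step 1: 18.0 × 1.414 = 25.5
Step 2: 18.0 × 1.414² = 36.0
Step 3: 18.0 × 1.414³ = 50.9
Step 4: 18.0 × 1.414⁴ = 72.0
Step 5: 18.0 × 1.414⁵ = 101.7
Step 6: 18.0 × 1.414⁶ = 143.9

9.0px, 12.7px, 18.0px, 25.5px, 36.0px, 50.9px, 72.0px, 101.7px, 143.9px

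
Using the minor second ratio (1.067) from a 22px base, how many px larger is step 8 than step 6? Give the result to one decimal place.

Step 6: 22.0 × 1.067⁶ = 32.465px
Step 8: 22.0 × 1.067⁸ = 36.961px
Difference: 36.961 − 32.465 = 4.496px

4.5px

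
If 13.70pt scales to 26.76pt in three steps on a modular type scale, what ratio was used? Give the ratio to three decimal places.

1.250

r³ = 26.76 / 13.70, so r = (26.76/13.70)^(1/3).
r = 1.9533^(1/3) ≈ 1.2500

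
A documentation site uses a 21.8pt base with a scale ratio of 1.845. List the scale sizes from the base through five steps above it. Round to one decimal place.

21.8pt, 40.2pt, 74.2pt, 136.9pt, 252.6pt, 466.1pt

Step 0: 21.8pt
Step 1: 21.8 × 1.845 = 40.2
Step 2: 21.8 × 1.845² = 74.2
Step 3: 21.8 × 1.845³ = 136.9
Step 4: 21.8 × 1.845⁴ = 252.6
Step 5: 21.8 × 1.845⁵ = 466.1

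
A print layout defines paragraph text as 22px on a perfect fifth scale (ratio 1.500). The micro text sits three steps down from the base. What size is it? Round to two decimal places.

A modular type scale is a geometric sequence: sizeₙ = base × rⁿ.
22.0 ÷ 1.500³ = 22.0 ÷ 3.37500 ≈ 6.52

6.52px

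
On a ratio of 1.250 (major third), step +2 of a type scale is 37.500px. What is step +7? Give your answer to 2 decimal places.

The gap is 7 − (2) = 5 steps, so the factor is 1.250^5.
37.500 × 1.250⁵ = 37.500 × 3.05176 ≈ 114.441

114.44px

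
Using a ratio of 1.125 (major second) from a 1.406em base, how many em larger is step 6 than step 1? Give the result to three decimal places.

1.269em

Step 1: 1.406 × 1.125 = 1.58175em
Step 6: 1.406 × 1.125⁶ = 2.85036em
Difference: 2.85036 − 1.58175 = 1.26861em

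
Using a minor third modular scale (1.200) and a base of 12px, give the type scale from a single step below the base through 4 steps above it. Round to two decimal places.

Step -1: 12.0 ÷ 1.200 = 10.00
Step 0: 12px
Step 1: 12.0 × 1.200 = 14.40
Step 2: 12.0 × 1.200² = 17.28
Step 3: 12.0 × 1.200³ = 20.74
Step 4: 12.0 × 1.200⁴ = 24.88

10.00px, 12.00px, 14.40px, 17.28px, 20.74px, 24.88px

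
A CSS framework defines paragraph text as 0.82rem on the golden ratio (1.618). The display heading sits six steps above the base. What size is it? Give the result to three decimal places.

0.82 × 1.618⁶ = 0.82 × 17.94201 ≈ 14.712

14.712rem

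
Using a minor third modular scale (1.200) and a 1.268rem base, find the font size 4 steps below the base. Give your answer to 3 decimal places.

A modular type scale is a geometric sequence: sizeₙ = base × rⁿ.
1.268 ÷ 1.200⁴ = 1.268 ÷ 2.07360 ≈ 0.611

0.611rem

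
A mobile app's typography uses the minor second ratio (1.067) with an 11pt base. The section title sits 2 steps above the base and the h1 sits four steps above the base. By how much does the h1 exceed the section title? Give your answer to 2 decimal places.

1.73pt

Step 2: 11.0 × 1.067² = 12.5234pt
Step 4: 11.0 × 1.067⁴ = 14.2577pt
Difference: 14.2577 − 12.5234 = 1.7343pt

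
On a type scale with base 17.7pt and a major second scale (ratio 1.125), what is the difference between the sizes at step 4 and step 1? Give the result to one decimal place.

8.4pt

Step 1: 17.7 × 1.125 = 19.912pt
Step 4: 17.7 × 1.125⁴ = 28.352pt
Difference: 28.352 − 19.912 = 8.440pt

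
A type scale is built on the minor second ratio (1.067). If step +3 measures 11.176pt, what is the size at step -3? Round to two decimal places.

7.57pt

Moving from step +3 to step -3 is 6 steps down, so divide by r⁶.
11.176 ÷ 1.067⁶ = 11.176 ÷ 1.47566 ≈ 7.574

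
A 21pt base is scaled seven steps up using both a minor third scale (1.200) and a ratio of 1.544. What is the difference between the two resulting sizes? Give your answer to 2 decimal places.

364.04pt

Minor third: 21.0 × 1.200⁷ = 75.2468pt
At 1.544: 21.0 × 1.544⁷ = 439.2890pt
Difference: 439.2890 − 75.2468 = 364.0422pt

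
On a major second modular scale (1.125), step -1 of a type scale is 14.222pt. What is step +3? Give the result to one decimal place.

Moving from step -1 to step +3 is 4 steps up, so multiply by r⁴.
14.222 × 1.125⁴ = 14.222 × 1.60181 ≈ 22.781

22.8pt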